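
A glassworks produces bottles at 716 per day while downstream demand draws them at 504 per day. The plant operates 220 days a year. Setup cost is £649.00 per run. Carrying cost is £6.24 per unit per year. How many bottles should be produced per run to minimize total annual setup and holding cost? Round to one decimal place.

Annual demand D = 504 × 220 = 110,880.
Production build-up factor (1 − d/p) = 1 − 504/716 = 0.2961.
Q* = √(2DS / (H(1 − d/p))) = √(2 × 110,880 × 649 / (6.24 × 0.2961)).
= √(143,922,240 / 1.8476) ≈ 8825.925.

Q* ≈ 8,825.9 bottles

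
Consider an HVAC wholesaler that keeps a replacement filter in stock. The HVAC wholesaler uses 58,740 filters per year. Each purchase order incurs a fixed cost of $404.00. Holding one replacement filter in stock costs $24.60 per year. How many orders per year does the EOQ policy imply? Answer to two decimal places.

N ≈ 42.29 orders per year

The optimal lot size = √(2DS/H) = √(2 × 58,740 × 404 / 24.6) ≈ 1389.01.
Orders per year = D / Q* = 58,740 / 1389.01 ≈ 42.289.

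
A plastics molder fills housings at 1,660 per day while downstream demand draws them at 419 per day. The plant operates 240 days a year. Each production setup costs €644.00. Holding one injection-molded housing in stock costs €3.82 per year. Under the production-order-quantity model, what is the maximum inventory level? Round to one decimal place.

I_max ≈ 5,034.7 housings

Annual demand D = 419 × 240 = 100,560.
Production build-up factor (1 − d/p) = 1 − 419/1,660 = 0.7476.
Q* = √(2DS / (H(1 − d/p))) = √(2 × 100,560 × 644 / (3.82 × 0.7476)).
= √(129,521,280 / 2.8558) ≈ 6734.526.
Maximum inventory = Q*(1 − d/p) = 6734.526 × 0.7476 ≈ 5034.667.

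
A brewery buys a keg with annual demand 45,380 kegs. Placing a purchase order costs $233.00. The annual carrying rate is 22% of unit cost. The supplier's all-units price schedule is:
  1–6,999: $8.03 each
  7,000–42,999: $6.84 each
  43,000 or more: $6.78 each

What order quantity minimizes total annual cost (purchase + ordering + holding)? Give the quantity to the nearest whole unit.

Holding cost per unit per year at price C is H = 0.22·C.
Candidates are each tier's EOQ (if it falls in that tier) and each price-break quantity.
EOQ at $8.03 = 3459.8 (feasible in tier 1): TC = 45,380×$8.03 + (45,380/3459.8)×233 + (3459.8/2)×0.22×$8.03 = $370,513.55.
EOQ at $6.84 = 3748.7 < 7000, so use break Q=7000: TC = 45,380×$6.84 + (45,380/7000.0)×233 + (7000.0/2)×0.22×$6.84 = $317,176.51.
EOQ at $6.78 = 3765.3 < 43000, so use break Q=43000: TC = 45,380×$6.78 + (45,380/43000.0)×233 + (43000.0/2)×0.22×$6.78 = $339,991.70.
Lowest total cost is $317,176.51 at Q = 7000.0.

Q* ≈ 7,000 kegs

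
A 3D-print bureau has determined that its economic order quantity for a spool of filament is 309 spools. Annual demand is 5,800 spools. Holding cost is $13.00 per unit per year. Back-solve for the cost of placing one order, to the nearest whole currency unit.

Squaring Q* = √(2DS/H) gives Q*² = 2DS/H.
From Q* = √(2DS/H): S = Q*²H / (2D) = 309² × 13 / (2 × 5,800) = 107.0046.

S ≈ $107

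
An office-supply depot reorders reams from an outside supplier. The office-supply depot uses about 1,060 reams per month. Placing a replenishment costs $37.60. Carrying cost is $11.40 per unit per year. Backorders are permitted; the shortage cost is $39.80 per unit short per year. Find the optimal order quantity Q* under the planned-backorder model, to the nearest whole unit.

Annual demand D = 1,060 × 12 = 12,720.
With planned backorders, Q* = √(2DS/H) · √((H+B)/B).
√(2DS/H) = √(2 × 12,720 × 37.6 / 11.4) = 289.668.
√((H+B)/B) = √((11.4+39.8)/39.8) = 1.1342.
Q* ≈ 328.544.

Q* ≈ 329 reams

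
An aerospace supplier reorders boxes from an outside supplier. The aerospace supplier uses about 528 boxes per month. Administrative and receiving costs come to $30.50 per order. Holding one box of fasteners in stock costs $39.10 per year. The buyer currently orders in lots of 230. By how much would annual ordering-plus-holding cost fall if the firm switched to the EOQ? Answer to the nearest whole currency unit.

Extra cost ≈ $1,449 per year

Annual demand D = 528 × 12 = 6,336.
EOQ = √(2DS/H) = √(2 × 6,336 × 30.5 / 39.1) ≈ 99.42.
Cost at Q* = (D/Q*)S + (Q*/2)H = √(2DSH) ≈ $3,887.41.
Cost at Q = 230: (6,336/230)×30.5 + (230/2)×39.1 = $840.21 + $4,496.50 = $5,336.71.
Excess = $5,336.71 − $3,887.41 = $1,449.29.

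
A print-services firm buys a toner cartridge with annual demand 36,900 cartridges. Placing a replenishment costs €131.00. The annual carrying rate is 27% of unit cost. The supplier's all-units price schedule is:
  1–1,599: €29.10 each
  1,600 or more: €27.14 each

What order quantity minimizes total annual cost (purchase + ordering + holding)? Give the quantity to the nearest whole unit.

Q* ≈ 1,600 cartridges

Holding cost per unit per year at price C is H = 0.27·C.
For each price level, check whether its EOQ is feasible; otherwise the best quantity at that price is the breakpoint.
EOQ at €29.10 = 1109.3 (feasible in tier 1): TC = 36,900×€29.10 + (36,900/1109.3)×131 + (1109.3/2)×0.27×€29.10 = €1,082,505.50.
EOQ at €27.14 = 1148.6 < 1600, so use break Q=1600: TC = 36,900×€27.14 + (36,900/1600.0)×131 + (1600.0/2)×0.27×€27.14 = €1,010,349.43.
Lowest total cost is €1,010,349.43 at Q = 1600.0.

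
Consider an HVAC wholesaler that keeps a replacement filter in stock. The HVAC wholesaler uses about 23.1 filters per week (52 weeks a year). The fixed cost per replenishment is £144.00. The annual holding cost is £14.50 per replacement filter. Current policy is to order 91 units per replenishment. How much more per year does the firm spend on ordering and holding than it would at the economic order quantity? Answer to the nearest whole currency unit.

Annual demand D = 23.1 × 52 = 1,201.2.
EOQ = √(2DS/H) = √(2 × 1,201.2 × 144 / 14.5) ≈ 154.46.
Cost at Q* = (D/Q*)S + (Q*/2)H = √(2DSH) ≈ £2,239.69.
Cost at Q = 91: (1,201.2/91)×144 + (91/2)×14.5 = £1,900.80 + £659.75 = £2,560.55.
Excess = £2,560.55 − £2,239.69 = £320.86.

Extra cost ≈ £321 per year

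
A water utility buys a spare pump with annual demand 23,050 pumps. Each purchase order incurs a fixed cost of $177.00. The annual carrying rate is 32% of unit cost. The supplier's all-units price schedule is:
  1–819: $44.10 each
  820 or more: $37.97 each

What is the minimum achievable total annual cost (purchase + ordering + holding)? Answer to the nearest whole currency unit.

TC* ≈ $885,166

Holding cost per unit per year at price C is H = 0.32·C.
Evaluate total cost at each tier's feasible EOQ or, if the EOQ is below the tier, at the tier's minimum quantity.
EOQ at $44.10 = 760.4 (feasible in tier 1): TC = 23,050×$44.10 + (23,050/760.4)×177 + (760.4/2)×0.32×$44.10 = $1,027,235.78.
EOQ at $37.97 = 819.5 < 820, so use break Q=820: TC = 23,050×$37.97 + (23,050/820.0)×177 + (820.0/2)×0.32×$37.97 = $885,165.59.
Lowest total cost among the candidates is at Q = 820.0.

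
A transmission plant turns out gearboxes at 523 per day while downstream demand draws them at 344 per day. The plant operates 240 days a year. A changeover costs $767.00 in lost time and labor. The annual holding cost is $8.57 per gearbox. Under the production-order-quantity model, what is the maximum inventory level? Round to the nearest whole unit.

I_max ≈ 2,249 gearboxes

Annual demand D = 344 × 240 = 82,560.
Production build-up factor (1 − d/p) = 1 − 344/523 = 0.3423.
Q* = √(2DS / (H(1 − d/p))) = √(2 × 82,560 × 767 / (8.57 × 0.3423)).
= √(126,647,040 / 2.9331) ≈ 6571.000.
Maximum inventory = Q*(1 − d/p) = 6571.000 × 0.3423 ≈ 2248.965.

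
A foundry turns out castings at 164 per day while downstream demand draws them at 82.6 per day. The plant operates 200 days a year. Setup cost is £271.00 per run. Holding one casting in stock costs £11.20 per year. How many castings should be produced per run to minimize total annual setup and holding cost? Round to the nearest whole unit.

Annual demand D = 82.6 × 200 = 16,520.
Production build-up factor (1 − d/p) = 1 − 82.6/164 = 0.4963.
Q* = √(2DS / (H(1 − d/p))) = √(2 × 16,520 × 271 / (11.2 × 0.4963)).
= √(8,953,840 / 5.559) ≈ 1269.128.

Q* ≈ 1,269 castings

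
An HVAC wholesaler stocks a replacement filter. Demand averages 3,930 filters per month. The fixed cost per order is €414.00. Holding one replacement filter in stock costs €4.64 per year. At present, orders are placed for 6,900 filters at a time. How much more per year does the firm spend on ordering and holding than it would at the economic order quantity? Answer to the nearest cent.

Extra cost ≈ €5,377.10 per year

Annual demand D = 3,930 × 12 = 47,160.
EOQ = √(2DS/H) = √(2 × 47,160 × 414 / 4.64) ≈ 2900.97.
Cost at Q* = (D/Q*)S + (Q*/2)H = √(2DSH) ≈ €13,460.50.
Cost at Q = 6,900: (47,160/6,900)×414 + (6,900/2)×4.64 = €2,829.60 + €16,008.00 = €18,837.60.
Excess = €18,837.60 − €13,460.50 = €5,377.10.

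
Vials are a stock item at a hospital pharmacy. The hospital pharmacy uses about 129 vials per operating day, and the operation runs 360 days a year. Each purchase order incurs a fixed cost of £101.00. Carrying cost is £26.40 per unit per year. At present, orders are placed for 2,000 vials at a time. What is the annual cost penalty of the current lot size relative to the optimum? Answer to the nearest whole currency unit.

Annual demand D = 129 × 360 = 46,440.
EOQ = √(2DS/H) = √(2 × 46,440 × 101 / 26.4) ≈ 596.10.
Cost at Q* = (D/Q*)S + (Q*/2)H = √(2DSH) ≈ £15,737.07.
Cost at Q = 2,000: (46,440/2,000)×101 + (2,000/2)×26.4 = £2,345.22 + £26,400.00 = £28,745.22.
Excess = £28,745.22 − £15,737.07 = £13,008.15.

Extra cost ≈ £13,008 per year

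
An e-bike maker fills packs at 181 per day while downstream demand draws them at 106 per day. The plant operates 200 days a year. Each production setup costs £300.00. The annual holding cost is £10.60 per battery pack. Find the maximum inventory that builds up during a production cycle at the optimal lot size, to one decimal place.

I_max ≈ 705.2 packs

Annual demand D = 106 × 200 = 21,200.
Production build-up factor (1 − d/p) = 1 − 106/181 = 0.4144.
Q* = √(2DS / (H(1 − d/p))) = √(2 × 21,200 × 300 / (10.6 × 0.4144)).
= √(12,720,000 / 4.3923) ≈ 1701.764.
Maximum inventory = Q*(1 − d/p) = 1701.764 × 0.4144 ≈ 705.151.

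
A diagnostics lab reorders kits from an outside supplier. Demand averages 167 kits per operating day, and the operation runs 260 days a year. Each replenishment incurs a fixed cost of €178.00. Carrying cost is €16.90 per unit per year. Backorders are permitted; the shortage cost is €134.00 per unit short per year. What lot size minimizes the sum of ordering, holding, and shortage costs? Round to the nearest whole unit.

Q* ≈ 1,015 kits

Annual demand D = 167 × 260 = 43,420.
With planned backorders, Q* = √(2DS/H) · √((H+B)/B).
√(2DS/H) = √(2 × 43,420 × 178 / 16.9) = 956.371.
√((H+B)/B) = √((16.9+134)/134) = 1.0612.
Q* ≈ 1014.890.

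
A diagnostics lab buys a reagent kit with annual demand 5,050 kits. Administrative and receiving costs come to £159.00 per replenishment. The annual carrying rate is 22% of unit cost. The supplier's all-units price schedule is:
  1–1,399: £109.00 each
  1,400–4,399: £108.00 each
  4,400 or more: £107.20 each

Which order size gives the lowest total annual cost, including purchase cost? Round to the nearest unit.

Holding cost per unit per year at price C is H = 0.22·C.
Evaluate total cost at each tier's feasible EOQ or, if the EOQ is below the tier, at the tier's minimum quantity.
EOQ at £109.00 = 258.8 (feasible in tier 1): TC = 5,050×£109.00 + (5,050/258.8)×159 + (258.8/2)×0.22×£109.00 = £556,655.60.
EOQ at £108.00 = 260.0 < 1400, so use break Q=1400: TC = 5,050×£108.00 + (5,050/1400.0)×159 + (1400.0/2)×0.22×£108.00 = £562,605.54.
EOQ at £107.20 = 260.9 < 4400, so use break Q=4400: TC = 5,050×£107.20 + (5,050/4400.0)×159 + (4400.0/2)×0.22×£107.20 = £593,427.29.
Lowest total cost is £556,655.60 at Q = 258.8.

Q* ≈ 259 kits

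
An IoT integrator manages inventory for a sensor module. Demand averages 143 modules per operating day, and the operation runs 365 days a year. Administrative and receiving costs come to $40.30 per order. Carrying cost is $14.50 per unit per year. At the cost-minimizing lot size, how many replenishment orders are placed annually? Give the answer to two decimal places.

Annual demand D = 143 × 365 = 52,195.
Q* = √(2DS/H) = √(2 × 52,195 × 40.3 / 14.5) ≈ 538.64.
Orders per year = D / Q* = 52,195 / 538.64 ≈ 96.902.

N ≈ 96.90 orders per year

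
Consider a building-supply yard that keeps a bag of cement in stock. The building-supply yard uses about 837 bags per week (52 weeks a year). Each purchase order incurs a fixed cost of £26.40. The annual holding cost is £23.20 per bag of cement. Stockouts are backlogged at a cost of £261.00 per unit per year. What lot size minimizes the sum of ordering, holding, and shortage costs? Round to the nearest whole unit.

Annual demand D = 837 × 52 = 43,524.
With planned backorders, Q* = √(2DS/H) · √((H+B)/B).
√(2DS/H) = √(2 × 43,524 × 26.4 / 23.2) = 314.729.
√((H+B)/B) = √((23.2+261)/261) = 1.0435.
Q* ≈ 328.420.

Q* ≈ 328 bags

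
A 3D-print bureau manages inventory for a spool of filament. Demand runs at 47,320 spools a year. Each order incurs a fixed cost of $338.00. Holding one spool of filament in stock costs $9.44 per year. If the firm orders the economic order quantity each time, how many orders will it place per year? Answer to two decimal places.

N ≈ 25.71 orders per year

The optimal lot size = √(2DS/H) = √(2 × 47,320 × 338 / 9.44) ≈ 1840.81.
Orders per year = D / Q* = 47,320 / 1840.81 ≈ 25.706.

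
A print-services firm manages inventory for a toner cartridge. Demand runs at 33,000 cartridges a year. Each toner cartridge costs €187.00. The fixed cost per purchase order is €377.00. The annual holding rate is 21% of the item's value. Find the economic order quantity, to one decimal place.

Holding cost H = 0.21 × €187.00 = €39.2700 per unit per year.
EOQ = √(2DS / H) = √(2 × 33,000 × 377 / 39.27).
= √(24,882,000 / 39.27) = √633,613.4454 ≈ 795.998.

Q* ≈ 796.0 cartridges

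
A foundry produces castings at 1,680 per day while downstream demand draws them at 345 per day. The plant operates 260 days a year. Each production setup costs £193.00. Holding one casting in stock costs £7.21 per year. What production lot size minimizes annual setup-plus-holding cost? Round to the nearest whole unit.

Q* ≈ 2,458 castings

Annual demand D = 345 × 260 = 89,700.
Production build-up factor (1 − d/p) = 1 − 345/1,680 = 0.7946.
Q* = √(2DS / (H(1 − d/p))) = √(2 × 89,700 × 193 / (7.21 × 0.7946)).
= √(34,624,200 / 5.7294) ≈ 2458.308.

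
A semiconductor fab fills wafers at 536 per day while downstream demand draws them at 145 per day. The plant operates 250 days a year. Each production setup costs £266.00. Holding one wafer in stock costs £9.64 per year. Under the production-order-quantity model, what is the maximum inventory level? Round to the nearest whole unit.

Annual demand D = 145 × 250 = 36,250.
Production build-up factor (1 − d/p) = 1 − 145/536 = 0.7295.
Q* = √(2DS / (H(1 − d/p))) = √(2 × 36,250 × 266 / (9.64 × 0.7295)).
= √(19,285,000 / 7.0322) ≈ 1656.019.
Maximum inventory = Q*(1 − d/p) = 1656.019 × 0.7295 ≈ 1208.029.

I_max ≈ 1,208 wafers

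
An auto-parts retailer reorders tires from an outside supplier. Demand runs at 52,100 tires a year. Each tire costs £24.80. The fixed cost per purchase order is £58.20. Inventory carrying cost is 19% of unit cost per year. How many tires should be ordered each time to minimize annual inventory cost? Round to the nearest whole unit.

Holding cost H = 0.19 × £24.80 = £4.7120 per unit per year.
EOQ = √(2DS / H) = √(2 × 52,100 × 58.2 / 4.712).
= √(6,064,440 / 4.712) = √1,287,020.3735 ≈ 1134.469.

Q* ≈ 1,134 tires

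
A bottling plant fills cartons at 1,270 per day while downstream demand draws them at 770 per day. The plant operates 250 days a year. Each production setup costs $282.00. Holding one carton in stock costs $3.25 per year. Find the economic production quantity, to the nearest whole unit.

Annual demand D = 770 × 250 = 192,500.
Production build-up factor (1 − d/p) = 1 − 770/1,270 = 0.3937.
Q* = √(2DS / (H(1 − d/p))) = √(2 × 192,500 × 282 / (3.25 × 0.3937)).
= √(108,570,000 / 1.2795) ≈ 9211.494.

Q* ≈ 9,211 cartons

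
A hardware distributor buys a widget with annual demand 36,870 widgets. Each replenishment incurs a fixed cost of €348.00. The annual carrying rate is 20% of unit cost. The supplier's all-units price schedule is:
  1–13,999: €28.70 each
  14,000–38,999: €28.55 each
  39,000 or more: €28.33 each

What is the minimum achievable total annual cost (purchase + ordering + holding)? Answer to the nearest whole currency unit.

Holding cost per unit per year at price C is H = 0.20·C.
For each price level, check whether its EOQ is feasible; otherwise the best quantity at that price is the breakpoint.
EOQ at €28.70 = 2114.4 (feasible in tier 1): TC = 36,870×€28.70 + (36,870/2114.4)×348 + (2114.4/2)×0.20×€28.70 = €1,070,305.60.
EOQ at €28.55 = 2119.9 < 14000, so use break Q=14000: TC = 36,870×€28.55 + (36,870/14000.0)×348 + (14000.0/2)×0.20×€28.55 = €1,093,524.98.
EOQ at €28.33 = 2128.2 < 39000, so use break Q=39000: TC = 36,870×€28.33 + (36,870/39000.0)×348 + (39000.0/2)×0.20×€28.33 = €1,155,343.09.
Lowest total cost among the candidates is at Q = 2114.4.

TC* ≈ €1,070,306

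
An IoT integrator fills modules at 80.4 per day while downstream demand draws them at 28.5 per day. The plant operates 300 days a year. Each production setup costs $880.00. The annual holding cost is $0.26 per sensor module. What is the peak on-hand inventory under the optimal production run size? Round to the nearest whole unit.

I_max ≈ 6,112 modules

Annual demand D = 28.5 × 300 = 8,550.
Production build-up factor (1 − d/p) = 1 − 28.5/80.4 = 0.6455.
Q* = √(2DS / (H(1 − d/p))) = √(2 × 8,550 × 880 / (0.26 × 0.6455)).
= √(15,048,000 / 0.1678) ≈ 9468.846.
Maximum inventory = Q*(1 − d/p) = 9468.846 × 0.6455 ≈ 6112.352.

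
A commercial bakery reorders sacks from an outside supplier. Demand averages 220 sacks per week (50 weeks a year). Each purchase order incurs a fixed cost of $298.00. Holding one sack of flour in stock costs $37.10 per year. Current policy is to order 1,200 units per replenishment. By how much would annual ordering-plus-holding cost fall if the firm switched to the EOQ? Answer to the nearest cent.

Extra cost ≈ $9,395.91 per year

Annual demand D = 220 × 50 = 11,000.
EOQ = √(2DS/H) = √(2 × 11,000 × 298 / 37.1) ≈ 420.37.
Cost at Q* = (D/Q*)S + (Q*/2)H = √(2DSH) ≈ $15,595.76.
Cost at Q = 1,200: (11,000/1,200)×298 + (1,200/2)×37.1 = $2,731.67 + $22,260.00 = $24,991.67.
Excess = $24,991.67 − $15,595.76 = $9,395.91.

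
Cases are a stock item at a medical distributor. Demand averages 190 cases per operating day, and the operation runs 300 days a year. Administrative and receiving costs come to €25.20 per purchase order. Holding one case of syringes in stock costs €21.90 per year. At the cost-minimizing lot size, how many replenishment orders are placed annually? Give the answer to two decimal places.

Annual demand D = 190 × 300 = 57,000.
Q* = √(2DS/H) = √(2 × 57,000 × 25.2 / 21.9) ≈ 362.19.
Orders per year = D / Q* = 57,000 / 362.19 ≈ 157.378.

N ≈ 157.38 orders per year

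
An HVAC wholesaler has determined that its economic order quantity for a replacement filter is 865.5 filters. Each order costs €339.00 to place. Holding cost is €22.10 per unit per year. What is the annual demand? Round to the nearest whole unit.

D ≈ 24,417 filters per year

The basic EOQ model gives Q* = √(2DS/H); rearrange for the unknown.
From Q* = √(2DS/H): D = Q*²H / (2S) = 865.5² × 22.1 / (2 × 339) = 24417.249.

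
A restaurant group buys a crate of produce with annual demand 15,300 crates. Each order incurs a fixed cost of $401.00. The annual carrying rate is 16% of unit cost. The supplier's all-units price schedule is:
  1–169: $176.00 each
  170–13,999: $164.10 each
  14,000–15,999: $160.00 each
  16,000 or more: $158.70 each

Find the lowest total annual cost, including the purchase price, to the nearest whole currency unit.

Holding cost per unit per year at price C is H = 0.16·C.
Candidates are each tier's EOQ (if it falls in that tier) and each price-break quantity.
Tier 1 ($176.00): EOQ = 660.1 exceeds tier's upper bound 169, so this tier is dominated.
EOQ at $164.10 = 683.6 (feasible in tier 2): TC = 15,300×$164.10 + (15,300/683.6)×401 + (683.6/2)×0.16×$164.10 = $2,528,679.29.
EOQ at $160.00 = 692.3 < 14000, so use break Q=14000: TC = 15,300×$160.00 + (15,300/14000.0)×401 + (14000.0/2)×0.16×$160.00 = $2,627,638.24.
EOQ at $158.70 = 695.2 < 16000, so use break Q=16000: TC = 15,300×$158.70 + (15,300/16000.0)×401 + (16000.0/2)×0.16×$158.70 = $2,631,629.46.
Lowest total cost among the candidates is at Q = 683.6.

TC* ≈ $2,528,679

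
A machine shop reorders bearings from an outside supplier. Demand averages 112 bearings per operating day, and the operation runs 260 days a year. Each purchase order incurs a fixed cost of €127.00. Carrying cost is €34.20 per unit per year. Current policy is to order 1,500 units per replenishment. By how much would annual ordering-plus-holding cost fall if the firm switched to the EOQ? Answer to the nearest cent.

Extra cost ≈ €12,210.79 per year

Annual demand D = 112 × 260 = 29,120.
EOQ = √(2DS/H) = √(2 × 29,120 × 127 / 34.2) ≈ 465.05.
Cost at Q* = (D/Q*)S + (Q*/2)H = √(2DSH) ≈ €15,904.70.
Cost at Q = 1,500: (29,120/1,500)×127 + (1,500/2)×34.2 = €2,465.49 + €25,650.00 = €28,115.49.
Excess = €28,115.49 − €15,904.70 = €12,210.79.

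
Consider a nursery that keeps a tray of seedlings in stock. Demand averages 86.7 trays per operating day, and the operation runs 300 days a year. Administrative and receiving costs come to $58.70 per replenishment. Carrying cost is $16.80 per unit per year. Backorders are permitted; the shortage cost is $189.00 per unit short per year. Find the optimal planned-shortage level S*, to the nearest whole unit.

S* ≈ 36 trays

Annual demand D = 86.7 × 300 = 26,010.
With planned backorders, Q* = √(2DS/H) · √((H+B)/B).
√(2DS/H) = √(2 × 26,010 × 58.7 / 16.8) = 426.334.
√((H+B)/B) = √((16.8+189)/189) = 1.0435.
Q* ≈ 444.878.
S* = Q* · H/(H+B) = 444.878 × 16.8/205.8 ≈ 36.317.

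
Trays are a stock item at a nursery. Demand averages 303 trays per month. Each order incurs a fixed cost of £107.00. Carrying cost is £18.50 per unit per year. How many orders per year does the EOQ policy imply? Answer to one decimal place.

Annual demand D = 303 × 12 = 3,636.
EOQ = √(2DS/H) = √(2 × 3,636 × 107 / 18.5) ≈ 205.08.
Orders per year = D / Q* = 3,636 / 205.08 ≈ 17.729.

N ≈ 17.7 orders per year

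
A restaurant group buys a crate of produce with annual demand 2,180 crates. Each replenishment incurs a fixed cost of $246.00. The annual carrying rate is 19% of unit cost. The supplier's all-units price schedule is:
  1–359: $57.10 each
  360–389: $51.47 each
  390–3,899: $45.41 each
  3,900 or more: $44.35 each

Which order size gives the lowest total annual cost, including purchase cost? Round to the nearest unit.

Holding cost per unit per year at price C is H = 0.19·C.
Evaluate total cost at each tier's feasible EOQ or, if the EOQ is below the tier, at the tier's minimum quantity.
EOQ at $57.10 = 314.4 (feasible in tier 1): TC = 2,180×$57.10 + (2,180/314.4)×246 + (314.4/2)×0.19×$57.10 = $127,889.19.
EOQ at $51.47 = 331.2 < 360, so use break Q=360: TC = 2,180×$51.47 + (2,180/360.0)×246 + (360.0/2)×0.19×$51.47 = $115,454.54.
EOQ at $45.41 = 352.6 < 390, so use break Q=390: TC = 2,180×$45.41 + (2,180/390.0)×246 + (390.0/2)×0.19×$45.41 = $102,051.32.
EOQ at $44.35 = 356.8 < 3900, so use break Q=3900: TC = 2,180×$44.35 + (2,180/3900.0)×246 + (3900.0/2)×0.19×$44.35 = $113,252.18.
Lowest total cost is $102,051.32 at Q = 390.0.

Q* ≈ 390 crates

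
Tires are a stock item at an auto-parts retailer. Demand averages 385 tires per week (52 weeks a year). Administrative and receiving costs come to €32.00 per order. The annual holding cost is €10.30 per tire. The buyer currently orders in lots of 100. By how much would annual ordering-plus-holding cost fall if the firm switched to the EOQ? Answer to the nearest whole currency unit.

Extra cost ≈ €3,289 per year

Annual demand D = 385 × 52 = 20,020.
EOQ = √(2DS/H) = √(2 × 20,020 × 32 / 10.3) ≈ 352.70.
Cost at Q* = (D/Q*)S + (Q*/2)H = √(2DSH) ≈ €3,632.79.
Cost at Q = 100: (20,020/100)×32 + (100/2)×10.3 = €6,406.40 + €515.00 = €6,921.40.
Excess = €6,921.40 − €3,632.79 = €3,288.61.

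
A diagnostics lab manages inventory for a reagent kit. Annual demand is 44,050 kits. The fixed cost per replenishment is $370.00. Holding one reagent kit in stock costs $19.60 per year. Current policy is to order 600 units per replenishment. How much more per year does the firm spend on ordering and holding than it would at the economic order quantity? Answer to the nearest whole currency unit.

Extra cost ≈ $7,768 per year

EOQ = √(2DS/H) = √(2 × 44,050 × 370 / 19.6) ≈ 1289.62.
Cost at Q* = (D/Q*)S + (Q*/2)H = √(2DSH) ≈ $25,276.50.
Cost at Q = 600: (44,050/600)×370 + (600/2)×19.6 = $27,164.17 + $5,880.00 = $33,044.17.
Excess = $33,044.17 − $25,276.50 = $7,767.67.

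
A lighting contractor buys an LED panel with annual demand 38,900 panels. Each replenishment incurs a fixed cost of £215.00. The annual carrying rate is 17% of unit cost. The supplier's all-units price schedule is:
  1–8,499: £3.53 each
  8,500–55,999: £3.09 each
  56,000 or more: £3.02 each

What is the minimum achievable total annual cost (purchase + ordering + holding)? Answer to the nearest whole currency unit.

Holding cost per unit per year at price C is H = 0.17·C.
For each price level, check whether its EOQ is feasible; otherwise the best quantity at that price is the breakpoint.
EOQ at £3.53 = 5279.6 (feasible in tier 1): TC = 38,900×£3.53 + (38,900/5279.6)×215 + (5279.6/2)×0.17×£3.53 = £140,485.26.
EOQ at £3.09 = 5642.9 < 8500, so use break Q=8500: TC = 38,900×£3.09 + (38,900/8500.0)×215 + (8500.0/2)×0.17×£3.09 = £123,417.47.
EOQ at £3.02 = 5708.0 < 56000, so use break Q=56000: TC = 38,900×£3.02 + (38,900/56000.0)×215 + (56000.0/2)×0.17×£3.02 = £132,002.55.
Lowest total cost among the candidates is at Q = 8500.0.

TC* ≈ £123,417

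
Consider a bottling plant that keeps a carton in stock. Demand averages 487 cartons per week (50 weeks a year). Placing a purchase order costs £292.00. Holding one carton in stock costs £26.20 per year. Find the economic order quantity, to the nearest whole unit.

Q* ≈ 737 cartons

Annual demand D = 487 × 50 = 24,350.
EOQ = √(2DS / H) = √(2 × 24,350 × 292 / 26.2).
= √(14,220,400 / 26.2) = √542,763.3588 ≈ 736.725.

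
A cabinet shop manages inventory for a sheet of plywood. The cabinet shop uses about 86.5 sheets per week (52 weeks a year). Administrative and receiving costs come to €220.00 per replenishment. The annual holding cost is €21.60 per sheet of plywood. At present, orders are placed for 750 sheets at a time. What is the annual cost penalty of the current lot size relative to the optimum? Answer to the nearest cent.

Annual demand D = 86.5 × 52 = 4,498.
EOQ = √(2DS/H) = √(2 × 4,498 × 220 / 21.6) ≈ 302.70.
Cost at Q* = (D/Q*)S + (Q*/2)H = √(2DSH) ≈ €6,538.27.
Cost at Q = 750: (4,498/750)×220 + (750/2)×21.6 = €1,319.41 + €8,100.00 = €9,419.41.
Excess = €9,419.41 − €6,538.27 = €2,881.14.

Extra cost ≈ €2,881.14 per year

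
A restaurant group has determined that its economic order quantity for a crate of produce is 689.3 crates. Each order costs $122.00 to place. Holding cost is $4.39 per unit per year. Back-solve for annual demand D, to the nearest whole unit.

Squaring Q* = √(2DS/H) gives Q*² = 2DS/H.
From Q* = √(2DS/H): D = Q*²H / (2S) = 689.3² × 4.39 / (2 × 122) = 8548.526.

D ≈ 8,549 crates per year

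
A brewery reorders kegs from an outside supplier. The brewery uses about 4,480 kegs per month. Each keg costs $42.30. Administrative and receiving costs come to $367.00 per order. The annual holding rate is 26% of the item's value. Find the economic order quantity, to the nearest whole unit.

Annual demand D = 4,480 × 12 = 53,760.
Holding cost H = 0.26 × $42.30 = $10.9980 per unit per year.
EOQ = √(2DS / H) = √(2 × 53,760 × 367 / 10.998).
= √(39,459,840 / 10.998) = √3,587,910.5292 ≈ 1894.178.

Q* ≈ 1,894 kegs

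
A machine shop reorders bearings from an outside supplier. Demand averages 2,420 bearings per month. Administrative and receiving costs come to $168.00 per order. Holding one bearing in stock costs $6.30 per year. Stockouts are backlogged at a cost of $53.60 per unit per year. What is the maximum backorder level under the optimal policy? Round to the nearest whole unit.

Annual demand D = 2,420 × 12 = 29,040.
With planned backorders, Q* = √(2DS/H) · √((H+B)/B).
√(2DS/H) = √(2 × 29,040 × 168 / 6.3) = 1244.508.
√((H+B)/B) = √((6.3+53.6)/53.6) = 1.0571.
Q* ≈ 1315.615.
S* = Q* · H/(H+B) = 1315.615 × 6.3/59.9 ≈ 138.370.

S* ≈ 138 bearings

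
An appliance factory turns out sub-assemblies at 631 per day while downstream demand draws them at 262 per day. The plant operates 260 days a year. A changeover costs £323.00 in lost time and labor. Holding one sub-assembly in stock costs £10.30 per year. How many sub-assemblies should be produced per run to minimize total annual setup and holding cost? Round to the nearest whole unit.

Q* ≈ 2,703 sub-assemblies

Annual demand D = 262 × 260 = 68,120.
Production build-up factor (1 − d/p) = 1 − 262/631 = 0.5848.
Q* = √(2DS / (H(1 − d/p))) = √(2 × 68,120 × 323 / (10.3 × 0.5848)).
= √(44,005,520 / 6.0233) ≈ 2702.940.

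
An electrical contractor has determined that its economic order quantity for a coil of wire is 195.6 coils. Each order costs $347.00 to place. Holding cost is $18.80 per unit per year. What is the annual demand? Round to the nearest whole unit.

Squaring Q* = √(2DS/H) gives Q*² = 2DS/H.
From Q* = √(2DS/H): D = Q*²H / (2S) = 195.6² × 18.8 / (2 × 347) = 1036.421.

D ≈ 1,036 coils per year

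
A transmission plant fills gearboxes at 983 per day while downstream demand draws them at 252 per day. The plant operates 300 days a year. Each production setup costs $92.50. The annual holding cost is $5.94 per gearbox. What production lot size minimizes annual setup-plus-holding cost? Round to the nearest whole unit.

Q* ≈ 1,779 gearboxes

Annual demand D = 252 × 300 = 75,600.
Production build-up factor (1 − d/p) = 1 − 252/983 = 0.7436.
Q* = √(2DS / (H(1 − d/p))) = √(2 × 75,600 × 92.5 / (5.94 × 0.7436)).
= √(13,986,000 / 4.4172) ≈ 1779.392.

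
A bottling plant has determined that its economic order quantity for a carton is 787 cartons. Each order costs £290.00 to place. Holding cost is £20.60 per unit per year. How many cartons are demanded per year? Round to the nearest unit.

Squaring Q* = √(2DS/H) gives Q*² = 2DS/H.
From Q* = √(2DS/H): D = Q*²H / (2S) = 787² × 20.6 / (2 × 290) = 21998.278.

D ≈ 21,998 cartons per year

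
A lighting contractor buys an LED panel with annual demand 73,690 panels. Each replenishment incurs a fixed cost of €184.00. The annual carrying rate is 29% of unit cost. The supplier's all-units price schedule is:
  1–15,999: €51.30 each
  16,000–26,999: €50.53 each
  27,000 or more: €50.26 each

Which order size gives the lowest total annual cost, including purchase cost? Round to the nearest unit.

Holding cost per unit per year at price C is H = 0.29·C.
Candidates are each tier's EOQ (if it falls in that tier) and each price-break quantity.
EOQ at €51.30 = 1350.1 (feasible in tier 1): TC = 73,690×€51.30 + (73,690/1350.1)×184 + (1350.1/2)×0.29×€51.30 = €3,800,382.65.
EOQ at €50.53 = 1360.4 < 16000, so use break Q=16000: TC = 73,690×€50.53 + (73,690/16000.0)×184 + (16000.0/2)×0.29×€50.53 = €3,841,632.74.
EOQ at €50.26 = 1364.0 < 27000, so use break Q=27000: TC = 73,690×€50.26 + (73,690/27000.0)×184 + (27000.0/2)×0.29×€50.26 = €3,900,929.48.
Lowest total cost is €3,800,382.65 at Q = 1350.1.

Q* ≈ 1,350 panels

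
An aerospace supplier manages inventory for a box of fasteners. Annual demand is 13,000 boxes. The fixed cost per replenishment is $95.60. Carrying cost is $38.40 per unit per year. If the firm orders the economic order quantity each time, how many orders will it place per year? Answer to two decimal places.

EOQ = √(2DS/H) = √(2 × 13,000 × 95.6 / 38.4) ≈ 254.42.
Orders per year = D / Q* = 13,000 / 254.42 ≈ 51.097.

N ≈ 51.10 orders per year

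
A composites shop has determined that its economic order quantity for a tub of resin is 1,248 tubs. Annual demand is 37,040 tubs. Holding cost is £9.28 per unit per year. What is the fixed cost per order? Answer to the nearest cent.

The basic EOQ model gives Q* = √(2DS/H); rearrange for the unknown.
From Q* = √(2DS/H): S = Q*²H / (2D) = 1,248² × 9.28 / (2 × 37,040) = 195.1085.

S ≈ £195.11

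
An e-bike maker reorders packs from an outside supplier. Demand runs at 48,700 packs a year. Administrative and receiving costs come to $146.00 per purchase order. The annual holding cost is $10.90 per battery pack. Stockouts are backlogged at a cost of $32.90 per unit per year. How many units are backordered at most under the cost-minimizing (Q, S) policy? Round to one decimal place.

With planned backorders, Q* = √(2DS/H) · √((H+B)/B).
√(2DS/H) = √(2 × 48,700 × 146 / 10.9) = 1142.201.
√((H+B)/B) = √((10.9+32.9)/32.9) = 1.1538.
Q* ≈ 1317.898.
S* = Q* · H/(H+B) = 1317.898 × 10.9/43.8 ≈ 327.970.

S* ≈ 328.0 packs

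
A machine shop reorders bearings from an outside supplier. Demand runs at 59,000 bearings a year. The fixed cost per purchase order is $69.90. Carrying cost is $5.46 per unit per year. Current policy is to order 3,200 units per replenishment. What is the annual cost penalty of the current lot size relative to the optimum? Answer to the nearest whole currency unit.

Extra cost ≈ $3,314 per year

EOQ = √(2DS/H) = √(2 × 59,000 × 69.9 / 5.46) ≈ 1229.09.
Cost at Q* = (D/Q*)S + (Q*/2)H = √(2DSH) ≈ $6,710.82.
Cost at Q = 3,200: (59,000/3,200)×69.9 + (3,200/2)×5.46 = $1,288.78 + $8,736.00 = $10,024.78.
Excess = $10,024.78 − $6,710.82 = $3,313.96.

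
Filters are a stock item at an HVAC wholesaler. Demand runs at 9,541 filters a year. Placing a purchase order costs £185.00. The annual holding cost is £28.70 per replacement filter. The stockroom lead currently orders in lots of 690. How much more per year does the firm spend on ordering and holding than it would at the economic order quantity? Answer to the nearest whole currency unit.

Extra cost ≈ £2,394 per year

EOQ = √(2DS/H) = √(2 × 9,541 × 185 / 28.7) ≈ 350.72.
Cost at Q* = (D/Q*)S + (Q*/2)H = √(2DSH) ≈ £10,065.58.
Cost at Q = 690: (9,541/690)×185 + (690/2)×28.7 = £2,558.09 + £9,901.50 = £12,459.59.
Excess = £12,459.59 − £10,065.58 = £2,394.02.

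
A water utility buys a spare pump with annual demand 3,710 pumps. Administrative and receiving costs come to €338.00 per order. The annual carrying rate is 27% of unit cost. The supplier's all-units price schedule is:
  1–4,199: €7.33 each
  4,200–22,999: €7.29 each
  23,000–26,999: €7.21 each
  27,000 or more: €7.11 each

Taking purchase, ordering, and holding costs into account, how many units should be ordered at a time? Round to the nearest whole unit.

Holding cost per unit per year at price C is H = 0.27·C.
Candidates are each tier's EOQ (if it falls in that tier) and each price-break quantity.
EOQ at €7.33 = 1125.7 (feasible in tier 1): TC = 3,710×€7.33 + (3,710/1125.7)×338 + (1125.7/2)×0.27×€7.33 = €29,422.19.
EOQ at €7.29 = 1128.8 < 4200, so use break Q=4200: TC = 3,710×€7.29 + (3,710/4200.0)×338 + (4200.0/2)×0.27×€7.29 = €31,477.90.
EOQ at €7.21 = 1135.0 < 23000, so use break Q=23000: TC = 3,710×€7.21 + (3,710/23000.0)×338 + (23000.0/2)×0.27×€7.21 = €49,190.67.
EOQ at €7.11 = 1143.0 < 27000, so use break Q=27000: TC = 3,710×€7.11 + (3,710/27000.0)×338 + (27000.0/2)×0.27×€7.11 = €52,340.49.
Lowest total cost is €29,422.19 at Q = 1125.7.

Q* ≈ 1,126 pumps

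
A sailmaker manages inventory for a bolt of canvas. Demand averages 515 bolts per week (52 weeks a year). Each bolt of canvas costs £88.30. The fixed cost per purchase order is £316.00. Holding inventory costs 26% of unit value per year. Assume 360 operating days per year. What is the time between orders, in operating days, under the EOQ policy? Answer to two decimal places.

T ≈ 11.54 days

Annual demand D = 515 × 52 = 26,780.
Holding cost H = 0.26 × £88.30 = £22.9580 per unit per year.
Q* = √(2DS/H) = √(2 × 26,780 × 316 / 22.958) ≈ 858.61.
Cycle time = Q*/D × 360 = 858.61 / 26,780 × 360 ≈ 11.542 days.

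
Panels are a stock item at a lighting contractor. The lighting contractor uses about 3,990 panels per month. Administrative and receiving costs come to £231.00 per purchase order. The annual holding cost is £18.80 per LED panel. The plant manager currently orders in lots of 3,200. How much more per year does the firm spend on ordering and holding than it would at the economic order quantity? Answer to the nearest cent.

Extra cost ≈ £13,143.53 per year

Annual demand D = 3,990 × 12 = 47,880.
EOQ = √(2DS/H) = √(2 × 47,880 × 231 / 18.8) ≈ 1084.72.
Cost at Q* = (D/Q*)S + (Q*/2)H = √(2DSH) ≈ £20,392.81.
Cost at Q = 3,200: (47,880/3,200)×231 + (3,200/2)×18.8 = £3,456.34 + £30,080.00 = £33,536.34.
Excess = £33,536.34 − £20,392.81 = £13,143.53.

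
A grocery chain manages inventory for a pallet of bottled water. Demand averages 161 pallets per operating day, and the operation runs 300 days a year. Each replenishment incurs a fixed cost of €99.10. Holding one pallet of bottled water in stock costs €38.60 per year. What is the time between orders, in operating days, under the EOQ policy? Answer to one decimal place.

Annual demand D = 161 × 300 = 48,300.
EOQ = √(2DS/H) = √(2 × 48,300 × 99.1 / 38.6) ≈ 498.00.
Cycle time = Q*/D × 300 = 498.00 / 48,300 × 300 ≈ 3.093 days.

T ≈ 3.1 days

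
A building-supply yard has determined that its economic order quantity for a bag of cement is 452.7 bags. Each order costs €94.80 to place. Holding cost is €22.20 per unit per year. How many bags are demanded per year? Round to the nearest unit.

D ≈ 23,996 bags per year

The basic EOQ model gives Q* = √(2DS/H); rearrange for the unknown.
From Q* = √(2DS/H): D = Q*²H / (2S) = 452.7² × 22.2 / (2 × 94.8) = 23995.822.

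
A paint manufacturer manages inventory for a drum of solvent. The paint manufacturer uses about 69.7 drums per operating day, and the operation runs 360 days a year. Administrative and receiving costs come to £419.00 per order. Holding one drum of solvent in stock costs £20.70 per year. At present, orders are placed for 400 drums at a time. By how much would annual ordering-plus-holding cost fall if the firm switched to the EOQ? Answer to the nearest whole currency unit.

Extra cost ≈ £9,561 per year

Annual demand D = 69.7 × 360 = 25,092.
EOQ = √(2DS/H) = √(2 × 25,092 × 419 / 20.7) ≈ 1007.87.
Cost at Q* = (D/Q*)S + (Q*/2)H = √(2DSH) ≈ £20,862.91.
Cost at Q = 400: (25,092/400)×419 + (400/2)×20.7 = £26,283.87 + £4,140.00 = £30,423.87.
Excess = £30,423.87 − £20,862.91 = £9,560.96.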